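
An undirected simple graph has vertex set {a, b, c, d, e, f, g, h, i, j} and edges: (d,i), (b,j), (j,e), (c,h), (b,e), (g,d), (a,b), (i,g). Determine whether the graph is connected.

No

Component: {f}
Component: {c, h}
Component: {d, g, i}
Component: {a, b, e, j}
There are 4 separate components, so the graph is not connected.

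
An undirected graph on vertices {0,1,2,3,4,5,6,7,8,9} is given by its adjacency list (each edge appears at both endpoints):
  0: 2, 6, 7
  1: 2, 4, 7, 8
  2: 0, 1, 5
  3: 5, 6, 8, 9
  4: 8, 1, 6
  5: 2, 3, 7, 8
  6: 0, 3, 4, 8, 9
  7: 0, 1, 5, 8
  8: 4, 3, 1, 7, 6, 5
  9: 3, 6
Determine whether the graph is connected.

A breadth-first search from 0 visits 0, 7, 2, 6, 8, 1, 5, 4, 9, 3 — all 10 vertices — so the graph is connected.

Yes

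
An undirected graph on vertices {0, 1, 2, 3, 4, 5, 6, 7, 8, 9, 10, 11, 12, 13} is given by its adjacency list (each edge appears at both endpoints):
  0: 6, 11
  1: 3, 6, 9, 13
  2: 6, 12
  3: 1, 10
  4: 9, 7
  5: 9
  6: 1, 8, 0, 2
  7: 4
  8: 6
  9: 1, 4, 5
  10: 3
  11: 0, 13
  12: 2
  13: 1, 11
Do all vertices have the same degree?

No

Degrees: 0:2, 1:4, 2:2, 3:2, 4:2, 5:1, 6:4, 7:1, 8:1, 9:3, 10:1, 11:2, 12:1, 13:2
Vertex 5 has degree 1 while 1 has degree 4, so the graph is not regular.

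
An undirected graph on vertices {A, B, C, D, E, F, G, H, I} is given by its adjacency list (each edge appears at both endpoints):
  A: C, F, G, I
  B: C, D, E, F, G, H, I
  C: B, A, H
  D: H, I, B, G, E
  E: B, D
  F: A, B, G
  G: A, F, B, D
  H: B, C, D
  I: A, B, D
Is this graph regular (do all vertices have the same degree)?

Degrees: A:4, B:7, C:3, D:5, E:2, F:3, G:4, H:3, I:3
Vertex E has degree 2 while B has degree 7, so the graph is not regular.

No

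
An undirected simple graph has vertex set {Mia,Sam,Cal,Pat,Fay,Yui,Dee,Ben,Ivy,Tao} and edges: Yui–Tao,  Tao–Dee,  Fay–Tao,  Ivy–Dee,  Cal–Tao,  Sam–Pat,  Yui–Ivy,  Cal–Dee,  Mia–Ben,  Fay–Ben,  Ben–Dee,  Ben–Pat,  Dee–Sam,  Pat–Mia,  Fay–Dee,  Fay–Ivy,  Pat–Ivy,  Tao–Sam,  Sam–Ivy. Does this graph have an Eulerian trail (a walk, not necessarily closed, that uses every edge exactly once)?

Degrees: Mia:2, Sam:4, Cal:2, Pat:4, Fay:4, Yui:2, Dee:6, Ben:4, Ivy:5, Tao:5
Odd-degree vertices: Ivy, Tao (2 total).
The non-isolated vertices are connected and exactly 2 have odd degree, so an Eulerian trail exists (from Ivy to Tao).

Yes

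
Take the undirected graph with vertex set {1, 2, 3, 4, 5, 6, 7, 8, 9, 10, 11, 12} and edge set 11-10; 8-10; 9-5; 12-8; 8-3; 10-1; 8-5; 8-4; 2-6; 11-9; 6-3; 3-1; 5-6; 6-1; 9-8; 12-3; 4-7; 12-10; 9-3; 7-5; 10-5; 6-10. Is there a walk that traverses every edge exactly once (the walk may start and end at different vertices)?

Degrees: 1:3, 2:1, 3:5, 4:2, 5:5, 6:5, 7:2, 8:6, 9:4, 10:6, 11:2, 12:3
Odd-degree vertices: 1, 2, 3, 5, 6, 12 (6 total).
An Eulerian trail requires 0 or 2 odd-degree vertices; here there are 6.

No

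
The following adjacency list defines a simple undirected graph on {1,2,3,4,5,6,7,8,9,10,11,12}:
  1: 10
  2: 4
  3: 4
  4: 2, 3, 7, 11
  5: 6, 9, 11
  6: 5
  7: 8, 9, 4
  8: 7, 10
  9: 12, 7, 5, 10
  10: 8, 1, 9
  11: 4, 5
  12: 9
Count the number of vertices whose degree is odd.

Degrees: 1:1, 2:1, 3:1, 4:4, 5:3, 6:1, 7:3, 8:2, 9:4, 10:3, 11:2, 12:1
Odd-degree vertices: 1, 2, 3, 5, 6, 7, 10, 12.

8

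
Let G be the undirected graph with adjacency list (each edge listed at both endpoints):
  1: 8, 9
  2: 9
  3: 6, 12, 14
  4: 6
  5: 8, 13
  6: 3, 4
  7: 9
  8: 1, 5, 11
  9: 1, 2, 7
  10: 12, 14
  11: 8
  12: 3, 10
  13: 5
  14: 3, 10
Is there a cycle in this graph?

|V| = 14, |E| = 13, number of components = 2.
Since 13 > 14 - 2, a cycle must exist; for instance 3-14-10-12-3.

Yes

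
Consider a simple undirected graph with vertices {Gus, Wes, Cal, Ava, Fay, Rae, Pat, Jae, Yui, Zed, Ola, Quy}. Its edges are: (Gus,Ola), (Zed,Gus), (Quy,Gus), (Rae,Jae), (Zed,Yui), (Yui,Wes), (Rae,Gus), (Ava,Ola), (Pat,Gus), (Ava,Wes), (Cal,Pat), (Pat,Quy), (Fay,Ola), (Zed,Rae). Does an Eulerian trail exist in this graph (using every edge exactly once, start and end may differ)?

Degrees: Gus:5, Wes:2, Cal:1, Ava:2, Fay:1, Rae:3, Pat:3, Jae:1, Yui:2, Zed:3, Ola:3, Quy:2
Odd-degree vertices: Gus, Cal, Fay, Rae, Pat, Jae, Zed, Ola (8 total).
With 8 odd-degree vertices (more than two), no single trail can use every edge.

No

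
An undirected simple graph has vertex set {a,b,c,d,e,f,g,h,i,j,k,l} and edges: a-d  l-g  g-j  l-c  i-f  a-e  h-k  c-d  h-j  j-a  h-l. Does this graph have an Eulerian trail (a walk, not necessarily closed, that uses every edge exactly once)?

No

Degrees: a:3, b:0, c:2, d:2, e:1, f:1, g:2, h:3, i:1, j:3, k:1, l:3
Odd-degree vertices: a, e, f, h, i, j, k, l (8 total).
With 8 odd-degree vertices (more than two), no single trail can use every edge.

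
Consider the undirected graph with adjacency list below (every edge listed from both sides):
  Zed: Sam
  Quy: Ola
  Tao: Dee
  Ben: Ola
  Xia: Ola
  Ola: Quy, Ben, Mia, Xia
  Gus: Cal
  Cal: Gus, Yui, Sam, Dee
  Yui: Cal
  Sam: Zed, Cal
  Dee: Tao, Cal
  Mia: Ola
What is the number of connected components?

Component: {Quy, Ben, Xia, Ola, Mia}
Component: {Zed, Tao, Gus, Cal, Yui, Sam, Dee}

2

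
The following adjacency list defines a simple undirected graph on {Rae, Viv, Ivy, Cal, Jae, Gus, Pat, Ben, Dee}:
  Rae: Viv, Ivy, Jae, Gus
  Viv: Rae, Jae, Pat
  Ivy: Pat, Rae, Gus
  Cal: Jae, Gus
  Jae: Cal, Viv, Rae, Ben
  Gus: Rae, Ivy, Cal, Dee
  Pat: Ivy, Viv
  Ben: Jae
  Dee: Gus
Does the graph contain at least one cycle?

Yes

|V| = 9, |E| = 12, number of components = 1.
One cycle is Rae-Jae-Viv-Rae.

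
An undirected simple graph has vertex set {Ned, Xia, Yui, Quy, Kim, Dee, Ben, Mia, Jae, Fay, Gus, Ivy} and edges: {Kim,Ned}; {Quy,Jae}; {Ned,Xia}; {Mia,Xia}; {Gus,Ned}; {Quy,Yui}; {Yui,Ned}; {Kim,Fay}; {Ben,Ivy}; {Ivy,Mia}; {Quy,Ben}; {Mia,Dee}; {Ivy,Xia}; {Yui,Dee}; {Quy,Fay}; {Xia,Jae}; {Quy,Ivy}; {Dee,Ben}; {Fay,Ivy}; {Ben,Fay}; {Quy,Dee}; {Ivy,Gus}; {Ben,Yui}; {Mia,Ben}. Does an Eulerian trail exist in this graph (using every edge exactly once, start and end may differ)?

Degrees: Ned:4, Xia:4, Yui:4, Quy:6, Kim:2, Dee:4, Ben:6, Mia:4, Jae:2, Fay:4, Gus:2, Ivy:6
Odd-degree vertices: none (0 total).
The non-isolated vertices are connected and exactly 0 have odd degree, so an Eulerian trail exists.

Yes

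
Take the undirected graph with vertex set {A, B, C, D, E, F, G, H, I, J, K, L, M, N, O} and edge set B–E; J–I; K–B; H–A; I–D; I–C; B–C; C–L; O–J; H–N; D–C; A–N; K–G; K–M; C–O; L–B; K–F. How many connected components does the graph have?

Component: {A, H, N}
Component: {B, C, D, E, F, G, I, J, K, L, M, O}

2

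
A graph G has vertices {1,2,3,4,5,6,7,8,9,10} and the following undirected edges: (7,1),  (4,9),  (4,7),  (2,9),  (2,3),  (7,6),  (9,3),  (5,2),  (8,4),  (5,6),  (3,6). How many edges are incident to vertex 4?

3

Neighbors of 4: 7, 8, 9.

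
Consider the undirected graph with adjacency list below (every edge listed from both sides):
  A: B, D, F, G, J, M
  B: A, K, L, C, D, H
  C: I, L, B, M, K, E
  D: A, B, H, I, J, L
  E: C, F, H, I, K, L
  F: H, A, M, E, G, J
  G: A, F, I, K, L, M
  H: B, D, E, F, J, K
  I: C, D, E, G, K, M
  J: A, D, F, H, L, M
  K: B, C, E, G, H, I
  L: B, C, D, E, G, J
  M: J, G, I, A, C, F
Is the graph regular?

Degrees: A:6, B:6, C:6, D:6, E:6, F:6, G:6, H:6, I:6, J:6, K:6, L:6, M:6
Every vertex has degree 6, so the graph is 6-regular.

Yes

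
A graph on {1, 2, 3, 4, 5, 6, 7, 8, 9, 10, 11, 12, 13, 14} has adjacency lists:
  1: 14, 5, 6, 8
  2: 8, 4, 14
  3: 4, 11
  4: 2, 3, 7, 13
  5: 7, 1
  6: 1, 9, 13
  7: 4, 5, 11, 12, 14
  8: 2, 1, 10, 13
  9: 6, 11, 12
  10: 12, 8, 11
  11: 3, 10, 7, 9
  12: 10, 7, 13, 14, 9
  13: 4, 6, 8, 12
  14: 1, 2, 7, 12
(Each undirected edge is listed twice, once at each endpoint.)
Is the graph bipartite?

No

The cycle 7-12-14-7 has length 3, which is odd, so the graph is not bipartite.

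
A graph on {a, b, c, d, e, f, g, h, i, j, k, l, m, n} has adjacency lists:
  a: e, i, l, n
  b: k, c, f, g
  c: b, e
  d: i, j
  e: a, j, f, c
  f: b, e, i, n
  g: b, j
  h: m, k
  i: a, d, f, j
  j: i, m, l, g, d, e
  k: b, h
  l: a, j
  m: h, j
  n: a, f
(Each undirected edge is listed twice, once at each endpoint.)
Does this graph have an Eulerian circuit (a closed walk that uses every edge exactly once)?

Degrees: a:4, b:4, c:2, d:2, e:4, f:4, g:2, h:2, i:4, j:6, k:2, l:2, m:2, n:2
All degrees are even and the non-isolated vertices are connected — an Eulerian circuit exists.

Yes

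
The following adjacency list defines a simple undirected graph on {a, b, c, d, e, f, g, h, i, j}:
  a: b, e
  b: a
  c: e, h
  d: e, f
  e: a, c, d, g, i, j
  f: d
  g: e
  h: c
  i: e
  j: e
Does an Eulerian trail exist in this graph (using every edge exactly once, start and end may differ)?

No

Degrees: a:2, b:1, c:2, d:2, e:6, f:1, g:1, h:1, i:1, j:1
Odd-degree vertices: b, f, g, h, i, j (6 total).
With 6 odd-degree vertices (more than two), no single trail can use every edge.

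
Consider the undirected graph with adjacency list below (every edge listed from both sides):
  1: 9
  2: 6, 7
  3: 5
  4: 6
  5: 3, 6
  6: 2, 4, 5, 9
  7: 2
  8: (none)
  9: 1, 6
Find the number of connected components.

Component: {8}
Component: {1, 2, 3, 4, 5, 6, 7, 9}

2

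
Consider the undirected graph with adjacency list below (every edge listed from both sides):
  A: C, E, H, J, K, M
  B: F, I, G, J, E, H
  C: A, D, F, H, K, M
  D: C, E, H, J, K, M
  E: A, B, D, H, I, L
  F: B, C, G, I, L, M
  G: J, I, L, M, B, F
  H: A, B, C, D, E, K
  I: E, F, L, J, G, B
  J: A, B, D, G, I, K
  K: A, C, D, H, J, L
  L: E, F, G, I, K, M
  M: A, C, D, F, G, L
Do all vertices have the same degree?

Yes

Degrees: A:6, B:6, C:6, D:6, E:6, F:6, G:6, H:6, I:6, J:6, K:6, L:6, M:6
All degrees equal 6; the graph is regular.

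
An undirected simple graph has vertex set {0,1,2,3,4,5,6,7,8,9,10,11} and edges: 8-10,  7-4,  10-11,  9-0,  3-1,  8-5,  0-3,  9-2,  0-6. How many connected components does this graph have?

3

Component: {4, 7}
Component: {5, 8, 10, 11}
Component: {0, 1, 2, 3, 6, 9}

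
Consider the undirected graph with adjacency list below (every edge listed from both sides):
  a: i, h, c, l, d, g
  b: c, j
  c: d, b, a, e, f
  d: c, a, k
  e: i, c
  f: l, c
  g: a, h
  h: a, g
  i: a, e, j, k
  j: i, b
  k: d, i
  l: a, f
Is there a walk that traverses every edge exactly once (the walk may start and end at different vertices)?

Yes

Degrees: a:6, b:2, c:5, d:3, e:2, f:2, g:2, h:2, i:4, j:2, k:2, l:2
Odd-degree vertices: c, d (2 total).
With 2 odd-degree vertices and all edges in one connected piece, an Eulerian trail exists (from c to d).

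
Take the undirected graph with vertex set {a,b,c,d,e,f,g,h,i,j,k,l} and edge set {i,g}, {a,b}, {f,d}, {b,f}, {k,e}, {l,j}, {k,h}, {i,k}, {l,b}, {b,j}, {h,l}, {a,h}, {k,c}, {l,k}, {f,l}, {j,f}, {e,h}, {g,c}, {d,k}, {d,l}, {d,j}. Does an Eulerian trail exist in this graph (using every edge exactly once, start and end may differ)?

Yes

Degrees: a:2, b:4, c:2, d:4, e:2, f:4, g:2, h:4, i:2, j:4, k:6, l:6
Odd-degree vertices: none (0 total).
With 0 odd-degree vertices and all edges in one connected piece, an Eulerian trail exists.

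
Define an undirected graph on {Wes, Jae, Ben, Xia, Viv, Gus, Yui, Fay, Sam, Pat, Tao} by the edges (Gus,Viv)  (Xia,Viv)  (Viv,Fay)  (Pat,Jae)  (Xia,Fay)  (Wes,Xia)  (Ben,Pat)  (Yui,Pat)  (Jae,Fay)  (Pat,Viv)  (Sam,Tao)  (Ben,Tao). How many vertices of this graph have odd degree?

6

Degrees: Wes:1, Jae:2, Ben:2, Xia:3, Viv:4, Gus:1, Yui:1, Fay:3, Sam:1, Pat:4, Tao:2
Odd-degree vertices: Wes, Xia, Gus, Yui, Fay, Sam.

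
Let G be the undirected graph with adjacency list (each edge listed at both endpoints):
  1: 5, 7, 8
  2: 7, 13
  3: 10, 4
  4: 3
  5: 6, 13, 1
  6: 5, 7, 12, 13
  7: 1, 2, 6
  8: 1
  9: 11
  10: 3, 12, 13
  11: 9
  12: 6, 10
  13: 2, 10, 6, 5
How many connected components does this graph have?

2

Component: {9, 11}
Component: {1, 2, 3, 4, 5, 6, 7, 8, 10, 12, 13}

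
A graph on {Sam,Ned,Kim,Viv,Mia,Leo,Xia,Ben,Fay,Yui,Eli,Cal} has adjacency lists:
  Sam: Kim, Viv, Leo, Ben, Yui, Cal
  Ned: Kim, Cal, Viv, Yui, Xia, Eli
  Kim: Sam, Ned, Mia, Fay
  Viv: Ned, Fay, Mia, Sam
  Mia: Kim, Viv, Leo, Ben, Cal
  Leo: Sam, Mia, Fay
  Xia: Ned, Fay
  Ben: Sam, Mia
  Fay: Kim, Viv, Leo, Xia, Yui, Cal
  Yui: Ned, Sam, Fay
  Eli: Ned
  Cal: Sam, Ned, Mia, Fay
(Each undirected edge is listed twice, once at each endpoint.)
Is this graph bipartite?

Yes

Partition the vertices as {Kim, Viv, Leo, Xia, Ben, Yui, Eli, Cal} vs {Sam, Ned, Mia, Fay}. Each listed edge has one endpoint in each part, so the graph is bipartite.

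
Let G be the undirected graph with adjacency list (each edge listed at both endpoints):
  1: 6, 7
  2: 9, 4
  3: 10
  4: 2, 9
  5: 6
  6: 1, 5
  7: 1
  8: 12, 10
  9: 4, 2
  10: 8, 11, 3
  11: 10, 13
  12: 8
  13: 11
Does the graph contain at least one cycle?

Yes

The graph has 13 vertices, 11 edges, and 3 connected components.
Since 11 > 13 - 3, a cycle must exist; for instance 2-9-4-2.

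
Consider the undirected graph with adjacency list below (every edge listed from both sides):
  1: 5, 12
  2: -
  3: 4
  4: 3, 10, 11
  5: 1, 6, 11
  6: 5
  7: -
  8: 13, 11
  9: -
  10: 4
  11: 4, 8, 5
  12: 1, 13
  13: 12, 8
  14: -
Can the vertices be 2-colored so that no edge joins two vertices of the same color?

Partition the vertices as {2, 4, 5, 7, 8, 9, 12, 14} vs {1, 3, 6, 10, 11, 13}. Each listed edge has one endpoint in each part, so the graph is bipartite.

Yes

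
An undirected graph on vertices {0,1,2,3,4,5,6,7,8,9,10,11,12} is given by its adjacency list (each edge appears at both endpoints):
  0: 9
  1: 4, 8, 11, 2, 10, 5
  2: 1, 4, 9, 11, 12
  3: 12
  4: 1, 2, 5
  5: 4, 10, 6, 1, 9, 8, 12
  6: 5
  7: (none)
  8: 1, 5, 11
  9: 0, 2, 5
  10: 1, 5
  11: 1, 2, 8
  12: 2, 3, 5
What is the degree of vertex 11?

Neighbors of 11: 1, 2, 8.

3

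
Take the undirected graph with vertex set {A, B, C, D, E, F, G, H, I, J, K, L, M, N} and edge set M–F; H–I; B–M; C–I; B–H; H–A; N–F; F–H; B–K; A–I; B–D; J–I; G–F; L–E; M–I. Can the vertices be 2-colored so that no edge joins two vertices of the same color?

No

H-A-I-H is an odd cycle (length 3), and a bipartite graph can contain only even cycles.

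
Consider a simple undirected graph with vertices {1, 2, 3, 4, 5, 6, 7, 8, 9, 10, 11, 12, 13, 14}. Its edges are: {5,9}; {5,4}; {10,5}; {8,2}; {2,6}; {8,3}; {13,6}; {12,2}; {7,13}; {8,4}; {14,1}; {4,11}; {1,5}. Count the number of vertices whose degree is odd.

Degrees: 1:2, 2:3, 3:1, 4:3, 5:4, 6:2, 7:1, 8:3, 9:1, 10:1, 11:1, 12:1, 13:2, 14:1
Odd-degree vertices: 2, 3, 4, 7, 8, 9, 10, 11, 12, 14.

10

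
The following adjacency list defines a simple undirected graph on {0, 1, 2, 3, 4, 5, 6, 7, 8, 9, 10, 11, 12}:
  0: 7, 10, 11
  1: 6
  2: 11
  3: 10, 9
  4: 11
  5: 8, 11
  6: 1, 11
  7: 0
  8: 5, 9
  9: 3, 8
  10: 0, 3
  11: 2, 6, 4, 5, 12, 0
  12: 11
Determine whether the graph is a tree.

No

The graph has 13 vertices and 13 edges.
A tree on 13 vertices has exactly 12 edges; this graph has 13, so it contains a cycle and is not a tree.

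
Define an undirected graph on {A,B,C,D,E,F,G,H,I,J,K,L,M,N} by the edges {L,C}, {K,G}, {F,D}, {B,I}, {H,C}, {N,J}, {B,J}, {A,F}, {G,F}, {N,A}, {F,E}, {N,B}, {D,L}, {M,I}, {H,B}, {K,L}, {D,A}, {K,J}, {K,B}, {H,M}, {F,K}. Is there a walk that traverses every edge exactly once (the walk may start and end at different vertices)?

No

Degrees: A:3, B:5, C:2, D:3, E:1, F:5, G:2, H:3, I:2, J:3, K:5, L:3, M:2, N:3
Odd-degree vertices: A, B, D, E, F, H, J, K, L, N (10 total).
With 10 odd-degree vertices (more than two), no single trail can use every edge.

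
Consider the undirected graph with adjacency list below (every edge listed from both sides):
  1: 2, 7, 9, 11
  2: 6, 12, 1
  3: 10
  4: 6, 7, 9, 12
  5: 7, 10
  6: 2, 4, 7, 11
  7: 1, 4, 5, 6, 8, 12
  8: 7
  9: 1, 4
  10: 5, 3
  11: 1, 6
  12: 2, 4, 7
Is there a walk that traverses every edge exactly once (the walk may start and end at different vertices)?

Degrees: 1:4, 2:3, 3:1, 4:4, 5:2, 6:4, 7:6, 8:1, 9:2, 10:2, 11:2, 12:3
Odd-degree vertices: 2, 3, 8, 12 (4 total).
An Eulerian trail requires 0 or 2 odd-degree vertices; here there are 4.

No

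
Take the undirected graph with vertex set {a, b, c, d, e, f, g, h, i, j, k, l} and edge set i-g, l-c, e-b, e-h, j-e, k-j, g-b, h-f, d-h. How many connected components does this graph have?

Component: {a}
Component: {c, l}
Component: {b, d, e, f, g, h, i, j, k}

3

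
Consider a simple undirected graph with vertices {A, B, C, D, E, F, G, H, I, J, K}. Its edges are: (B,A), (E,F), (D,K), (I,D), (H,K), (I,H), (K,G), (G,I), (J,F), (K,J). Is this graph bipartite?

Color {B, C, F, I, K} black and {A, D, E, G, H, J} white. No edge joins two same-colored vertices, so the graph is bipartite.

Yes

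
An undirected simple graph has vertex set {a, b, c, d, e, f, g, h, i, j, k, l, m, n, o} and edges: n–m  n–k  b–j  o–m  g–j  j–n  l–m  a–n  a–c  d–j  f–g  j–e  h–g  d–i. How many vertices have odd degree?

Degrees: a:2, b:1, c:1, d:2, e:1, f:1, g:3, h:1, i:1, j:5, k:1, l:1, m:3, n:4, o:1
Odd-degree vertices: b, c, e, f, g, h, i, j, k, l, m, o.

12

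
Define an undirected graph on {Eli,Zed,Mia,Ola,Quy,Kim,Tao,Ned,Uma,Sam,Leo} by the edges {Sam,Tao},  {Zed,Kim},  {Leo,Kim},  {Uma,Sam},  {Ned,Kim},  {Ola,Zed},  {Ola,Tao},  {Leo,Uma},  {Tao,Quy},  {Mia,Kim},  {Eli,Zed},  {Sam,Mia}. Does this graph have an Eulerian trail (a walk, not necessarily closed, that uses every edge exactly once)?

No

Degrees: Eli:1, Zed:3, Mia:2, Ola:2, Quy:1, Kim:4, Tao:3, Ned:1, Uma:2, Sam:3, Leo:2
Odd-degree vertices: Eli, Zed, Quy, Tao, Ned, Sam (6 total).
An Eulerian trail requires 0 or 2 odd-degree vertices; here there are 6.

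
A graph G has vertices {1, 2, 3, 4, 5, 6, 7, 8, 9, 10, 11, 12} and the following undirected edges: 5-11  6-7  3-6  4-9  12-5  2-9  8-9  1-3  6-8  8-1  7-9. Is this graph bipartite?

Color {2, 3, 4, 7, 8, 10, 11, 12} black and {1, 5, 6, 9} white. No edge joins two same-colored vertices, so the graph is bipartite.

Yes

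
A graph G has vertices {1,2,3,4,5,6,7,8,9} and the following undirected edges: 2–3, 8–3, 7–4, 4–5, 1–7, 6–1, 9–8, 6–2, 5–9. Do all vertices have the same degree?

Degrees: 1:2, 2:2, 3:2, 4:2, 5:2, 6:2, 7:2, 8:2, 9:2
All degrees equal 2; the graph is regular.

Yes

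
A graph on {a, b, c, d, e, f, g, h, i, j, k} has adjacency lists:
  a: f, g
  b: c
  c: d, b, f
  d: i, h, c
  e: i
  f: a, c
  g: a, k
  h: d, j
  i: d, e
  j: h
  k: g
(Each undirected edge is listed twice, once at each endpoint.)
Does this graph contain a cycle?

No

The graph has 11 vertices, 10 edges, and 1 connected component.
Since 10 = 11 - 1, the graph is a forest and contains no cycle.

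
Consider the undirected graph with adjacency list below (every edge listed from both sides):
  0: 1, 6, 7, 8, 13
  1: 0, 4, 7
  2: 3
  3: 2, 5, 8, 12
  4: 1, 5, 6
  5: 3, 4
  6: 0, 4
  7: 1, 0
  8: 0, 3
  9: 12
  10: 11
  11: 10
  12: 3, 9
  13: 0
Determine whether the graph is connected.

No

Component: {10, 11}
Component: {0, 1, 2, 3, 4, 5, 6, 7, 8, 9, 12, 13}
There are 2 separate components, so the graph is not connected.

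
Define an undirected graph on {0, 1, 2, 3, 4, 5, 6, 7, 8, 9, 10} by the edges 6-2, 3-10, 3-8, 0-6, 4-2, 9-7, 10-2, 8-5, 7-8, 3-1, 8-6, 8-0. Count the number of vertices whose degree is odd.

8

Degrees: 0:2, 1:1, 2:3, 3:3, 4:1, 5:1, 6:3, 7:2, 8:5, 9:1, 10:2
Odd-degree vertices: 1, 2, 3, 4, 5, 6, 8, 9.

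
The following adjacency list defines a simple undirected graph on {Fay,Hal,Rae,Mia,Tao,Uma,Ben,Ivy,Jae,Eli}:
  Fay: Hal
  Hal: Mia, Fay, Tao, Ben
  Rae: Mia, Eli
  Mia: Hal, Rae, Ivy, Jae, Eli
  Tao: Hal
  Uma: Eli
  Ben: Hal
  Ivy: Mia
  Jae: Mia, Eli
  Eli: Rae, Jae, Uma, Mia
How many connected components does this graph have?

Component: {Fay, Hal, Rae, Mia, Tao, Uma, Ben, Ivy, Jae, Eli}

1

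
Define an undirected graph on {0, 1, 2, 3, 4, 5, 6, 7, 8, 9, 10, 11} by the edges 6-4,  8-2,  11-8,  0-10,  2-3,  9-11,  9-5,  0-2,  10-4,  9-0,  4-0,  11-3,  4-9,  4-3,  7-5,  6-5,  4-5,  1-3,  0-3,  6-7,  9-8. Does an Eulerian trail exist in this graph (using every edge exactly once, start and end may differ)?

No

Degrees: 0:5, 1:1, 2:3, 3:5, 4:6, 5:4, 6:3, 7:2, 8:3, 9:5, 10:2, 11:3
Odd-degree vertices: 0, 1, 2, 3, 6, 8, 9, 11 (8 total).
An Eulerian trail requires 0 or 2 odd-degree vertices; here there are 8.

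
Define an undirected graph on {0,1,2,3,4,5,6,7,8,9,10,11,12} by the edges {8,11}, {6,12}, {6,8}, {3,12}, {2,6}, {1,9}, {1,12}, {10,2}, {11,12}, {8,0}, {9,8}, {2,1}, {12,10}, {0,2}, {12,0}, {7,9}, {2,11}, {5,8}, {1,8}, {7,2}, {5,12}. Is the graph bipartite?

No

The cycle 1-9-8-1 has length 3, which is odd, so the graph is not bipartite.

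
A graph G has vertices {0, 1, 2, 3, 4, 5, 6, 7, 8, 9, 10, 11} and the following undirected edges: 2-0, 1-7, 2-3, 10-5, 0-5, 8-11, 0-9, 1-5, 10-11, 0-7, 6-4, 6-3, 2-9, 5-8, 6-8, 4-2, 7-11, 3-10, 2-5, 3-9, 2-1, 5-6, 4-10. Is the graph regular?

Degrees: 0:4, 1:3, 2:6, 3:4, 4:3, 5:6, 6:4, 7:3, 8:3, 9:3, 10:4, 11:3
Vertex 1 has degree 3 while 2 has degree 6, so the graph is not regular.

No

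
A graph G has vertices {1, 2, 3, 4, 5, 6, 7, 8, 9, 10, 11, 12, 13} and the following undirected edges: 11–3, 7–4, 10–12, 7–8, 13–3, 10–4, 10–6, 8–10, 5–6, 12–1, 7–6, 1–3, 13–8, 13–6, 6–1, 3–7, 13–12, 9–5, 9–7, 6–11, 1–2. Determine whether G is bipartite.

Color {2, 3, 4, 6, 8, 9, 12} black and {1, 5, 7, 10, 11, 13} white. No edge joins two same-colored vertices, so the graph is bipartite.

Yes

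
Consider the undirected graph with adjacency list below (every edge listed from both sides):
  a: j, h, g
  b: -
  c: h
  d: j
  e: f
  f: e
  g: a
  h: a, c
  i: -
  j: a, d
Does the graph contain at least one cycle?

No

The graph has 10 vertices, 6 edges, and 4 connected components.
A forest on 10 vertices with 4 components has exactly 6 edges, which matches — so no cycle.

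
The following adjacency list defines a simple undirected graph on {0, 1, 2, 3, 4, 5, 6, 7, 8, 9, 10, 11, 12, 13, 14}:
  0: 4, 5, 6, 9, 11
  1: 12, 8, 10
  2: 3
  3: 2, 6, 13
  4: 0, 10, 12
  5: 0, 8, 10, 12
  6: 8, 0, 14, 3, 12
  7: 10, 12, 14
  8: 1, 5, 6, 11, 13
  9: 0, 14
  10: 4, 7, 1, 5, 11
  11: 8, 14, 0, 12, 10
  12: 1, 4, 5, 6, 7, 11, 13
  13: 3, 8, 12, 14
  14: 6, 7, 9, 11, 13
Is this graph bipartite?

A valid 2-coloring puts {1, 2, 4, 5, 6, 7, 9, 11, 13} on one side and {0, 3, 8, 10, 12, 14} on the other; every edge crosses between the two sides.

Yes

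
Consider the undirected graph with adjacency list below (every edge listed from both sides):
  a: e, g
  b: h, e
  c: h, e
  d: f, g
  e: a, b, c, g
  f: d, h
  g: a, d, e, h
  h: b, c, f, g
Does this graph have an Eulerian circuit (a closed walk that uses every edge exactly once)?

Yes

Degrees: a:2, b:2, c:2, d:2, e:4, f:2, g:4, h:4
All degrees are even and the non-isolated vertices are connected — an Eulerian circuit exists.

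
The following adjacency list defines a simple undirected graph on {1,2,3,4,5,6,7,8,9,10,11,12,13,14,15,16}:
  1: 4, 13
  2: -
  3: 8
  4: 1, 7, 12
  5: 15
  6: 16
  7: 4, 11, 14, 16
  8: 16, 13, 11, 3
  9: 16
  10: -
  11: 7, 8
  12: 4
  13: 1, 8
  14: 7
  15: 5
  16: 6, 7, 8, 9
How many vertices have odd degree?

8

Degrees: 1:2, 2:0, 3:1, 4:3, 5:1, 6:1, 7:4, 8:4, 9:1, 10:0, 11:2, 12:1, 13:2, 14:1, 15:1, 16:4
Odd-degree vertices: 3, 4, 5, 6, 9, 12, 14, 15.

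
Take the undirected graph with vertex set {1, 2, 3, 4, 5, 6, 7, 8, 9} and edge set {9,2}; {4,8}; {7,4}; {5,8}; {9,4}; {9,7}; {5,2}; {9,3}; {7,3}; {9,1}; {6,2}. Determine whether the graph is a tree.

No

|V| = 9, |E| = 11.
A tree on 9 vertices has exactly 8 edges; this graph has 11, so it contains a cycle and is not a tree.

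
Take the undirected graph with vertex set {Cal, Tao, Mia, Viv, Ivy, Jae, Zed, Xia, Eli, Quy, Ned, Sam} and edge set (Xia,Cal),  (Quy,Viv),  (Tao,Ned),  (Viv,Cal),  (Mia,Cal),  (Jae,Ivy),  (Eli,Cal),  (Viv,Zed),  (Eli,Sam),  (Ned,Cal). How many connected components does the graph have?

Component: {Ivy, Jae}
Component: {Cal, Tao, Mia, Viv, Zed, Xia, Eli, Quy, Ned, Sam}

2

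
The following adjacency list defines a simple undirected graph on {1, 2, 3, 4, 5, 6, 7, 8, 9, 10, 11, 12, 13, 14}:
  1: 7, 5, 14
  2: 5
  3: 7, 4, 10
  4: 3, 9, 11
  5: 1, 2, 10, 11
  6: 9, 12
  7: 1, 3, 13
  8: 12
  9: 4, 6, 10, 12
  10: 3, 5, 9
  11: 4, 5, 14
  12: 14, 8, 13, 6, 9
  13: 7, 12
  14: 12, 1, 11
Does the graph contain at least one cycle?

Yes

|V| = 14, |E| = 20, number of components = 1.
One cycle is 11-5-10-9-4-11.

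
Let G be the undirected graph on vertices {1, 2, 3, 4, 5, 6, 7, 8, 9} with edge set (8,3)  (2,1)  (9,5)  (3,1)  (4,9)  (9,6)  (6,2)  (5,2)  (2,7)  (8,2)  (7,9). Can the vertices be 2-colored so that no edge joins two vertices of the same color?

Color {2, 3, 9} black and {1, 4, 5, 6, 7, 8} white. No edge joins two same-colored vertices, so the graph is bipartite.

Yes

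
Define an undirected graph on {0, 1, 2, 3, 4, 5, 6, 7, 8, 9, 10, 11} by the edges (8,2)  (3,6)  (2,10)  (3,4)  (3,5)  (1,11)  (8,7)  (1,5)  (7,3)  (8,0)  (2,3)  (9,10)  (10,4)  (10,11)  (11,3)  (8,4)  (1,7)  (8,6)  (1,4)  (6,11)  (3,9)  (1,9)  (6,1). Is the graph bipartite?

No

1-6-11-1 is an odd cycle (length 3), and a bipartite graph can contain only even cycles.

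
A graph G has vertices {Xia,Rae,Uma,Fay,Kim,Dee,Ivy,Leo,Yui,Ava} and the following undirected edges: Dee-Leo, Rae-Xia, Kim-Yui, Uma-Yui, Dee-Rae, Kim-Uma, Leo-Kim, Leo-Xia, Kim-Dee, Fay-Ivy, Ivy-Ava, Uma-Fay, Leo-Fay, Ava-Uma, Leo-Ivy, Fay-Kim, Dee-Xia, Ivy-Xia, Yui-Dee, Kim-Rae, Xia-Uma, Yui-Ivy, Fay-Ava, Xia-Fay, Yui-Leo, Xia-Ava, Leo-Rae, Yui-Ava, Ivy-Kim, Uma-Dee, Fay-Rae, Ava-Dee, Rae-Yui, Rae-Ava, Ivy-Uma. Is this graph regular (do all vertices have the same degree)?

Degrees: Xia:7, Rae:7, Uma:7, Fay:7, Kim:7, Dee:7, Ivy:7, Leo:7, Yui:7, Ava:7
Every vertex has degree 7, so the graph is 7-regular.

Yes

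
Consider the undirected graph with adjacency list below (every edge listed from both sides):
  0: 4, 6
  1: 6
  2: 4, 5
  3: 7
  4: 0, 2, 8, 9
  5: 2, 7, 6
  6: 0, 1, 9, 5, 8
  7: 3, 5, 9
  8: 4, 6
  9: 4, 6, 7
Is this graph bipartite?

No

4-2-5-7-9-4 is an odd cycle (length 5), and a bipartite graph can contain only even cycles.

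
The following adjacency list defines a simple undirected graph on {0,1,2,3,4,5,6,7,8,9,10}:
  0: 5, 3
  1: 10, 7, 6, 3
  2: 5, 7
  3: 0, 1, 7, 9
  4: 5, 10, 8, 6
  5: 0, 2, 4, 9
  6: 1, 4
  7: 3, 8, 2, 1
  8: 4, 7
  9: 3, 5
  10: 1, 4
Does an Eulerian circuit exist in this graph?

Degrees: 0:2, 1:4, 2:2, 3:4, 4:4, 5:4, 6:2, 7:4, 8:2, 9:2, 10:2
All degrees are even and the non-isolated vertices are connected — an Eulerian circuit exists.

Yes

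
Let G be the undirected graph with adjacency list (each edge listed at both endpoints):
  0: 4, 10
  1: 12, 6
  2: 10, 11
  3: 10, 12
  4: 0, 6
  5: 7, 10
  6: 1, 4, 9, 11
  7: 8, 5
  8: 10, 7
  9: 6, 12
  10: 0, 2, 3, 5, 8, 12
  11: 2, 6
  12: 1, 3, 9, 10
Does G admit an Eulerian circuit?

Yes

Degrees: 0:2, 1:2, 2:2, 3:2, 4:2, 5:2, 6:4, 7:2, 8:2, 9:2, 10:6, 11:2, 12:4
All degrees are even and the non-isolated vertices are connected — an Eulerian circuit exists.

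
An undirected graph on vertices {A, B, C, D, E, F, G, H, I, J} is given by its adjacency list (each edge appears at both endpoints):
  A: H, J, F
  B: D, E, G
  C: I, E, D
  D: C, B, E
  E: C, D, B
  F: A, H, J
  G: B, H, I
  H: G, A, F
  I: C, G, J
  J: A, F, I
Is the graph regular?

Yes

Degrees: A:3, B:3, C:3, D:3, E:3, F:3, G:3, H:3, I:3, J:3
Every vertex has degree 3, so the graph is 3-regular.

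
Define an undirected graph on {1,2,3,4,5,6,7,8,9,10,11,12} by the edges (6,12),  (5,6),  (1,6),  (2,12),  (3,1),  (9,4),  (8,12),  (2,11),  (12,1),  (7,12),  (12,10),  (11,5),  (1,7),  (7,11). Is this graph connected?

Component: {4, 9}
Component: {1, 2, 3, 5, 6, 7, 8, 10, 11, 12}
There are 2 separate components, so the graph is not connected.

No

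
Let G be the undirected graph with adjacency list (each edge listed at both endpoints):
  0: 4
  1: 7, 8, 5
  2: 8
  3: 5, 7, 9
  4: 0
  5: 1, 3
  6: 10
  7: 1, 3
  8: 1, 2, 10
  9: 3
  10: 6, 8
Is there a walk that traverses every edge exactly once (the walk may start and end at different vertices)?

Degrees: 0:1, 1:3, 2:1, 3:3, 4:1, 5:2, 6:1, 7:2, 8:3, 9:1, 10:2
Odd-degree vertices: 0, 1, 2, 3, 4, 6, 8, 9 (8 total).
An Eulerian trail requires 0 or 2 odd-degree vertices; here there are 8.

No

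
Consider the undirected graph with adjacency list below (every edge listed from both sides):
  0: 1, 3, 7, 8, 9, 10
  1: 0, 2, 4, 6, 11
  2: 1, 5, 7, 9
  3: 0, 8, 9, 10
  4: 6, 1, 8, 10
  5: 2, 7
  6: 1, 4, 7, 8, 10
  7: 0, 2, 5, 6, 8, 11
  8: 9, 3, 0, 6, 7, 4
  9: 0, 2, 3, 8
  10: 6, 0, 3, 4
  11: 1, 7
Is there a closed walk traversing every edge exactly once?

Degrees: 0:6, 1:5, 2:4, 3:4, 4:4, 5:2, 6:5, 7:6, 8:6, 9:4, 10:4, 11:2
Vertices with odd degree: 1, 6. An Eulerian circuit requires all degrees even.

No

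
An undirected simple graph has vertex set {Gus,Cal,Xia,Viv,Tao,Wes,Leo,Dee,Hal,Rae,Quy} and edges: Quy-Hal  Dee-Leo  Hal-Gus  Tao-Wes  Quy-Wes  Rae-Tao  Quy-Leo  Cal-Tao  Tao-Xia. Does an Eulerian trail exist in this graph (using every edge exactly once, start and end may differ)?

No

Degrees: Gus:1, Cal:1, Xia:1, Viv:0, Tao:4, Wes:2, Leo:2, Dee:1, Hal:2, Rae:1, Quy:3
Odd-degree vertices: Gus, Cal, Xia, Dee, Rae, Quy (6 total).
An Eulerian trail requires 0 or 2 odd-degree vertices; here there are 6.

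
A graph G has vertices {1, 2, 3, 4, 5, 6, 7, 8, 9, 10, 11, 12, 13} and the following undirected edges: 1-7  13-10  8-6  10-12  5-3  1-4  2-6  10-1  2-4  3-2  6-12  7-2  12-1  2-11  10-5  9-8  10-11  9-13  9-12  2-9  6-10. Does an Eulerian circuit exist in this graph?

Yes

Degrees: 1:4, 2:6, 3:2, 4:2, 5:2, 6:4, 7:2, 8:2, 9:4, 10:6, 11:2, 12:4, 13:2
All degrees are even and the non-isolated vertices are connected — an Eulerian circuit exists.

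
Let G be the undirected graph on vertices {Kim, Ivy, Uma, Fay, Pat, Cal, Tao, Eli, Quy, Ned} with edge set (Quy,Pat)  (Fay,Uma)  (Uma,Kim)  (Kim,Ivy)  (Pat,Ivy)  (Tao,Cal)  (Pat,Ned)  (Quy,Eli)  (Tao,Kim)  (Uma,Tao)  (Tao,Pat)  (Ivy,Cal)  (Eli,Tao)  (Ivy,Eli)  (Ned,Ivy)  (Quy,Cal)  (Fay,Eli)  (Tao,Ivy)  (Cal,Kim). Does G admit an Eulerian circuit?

No

Degrees: Kim:4, Ivy:6, Uma:3, Fay:2, Pat:4, Cal:4, Tao:6, Eli:4, Quy:3, Ned:2
Uma, Quy have odd degree; an Eulerian circuit needs every degree to be even, so none exists.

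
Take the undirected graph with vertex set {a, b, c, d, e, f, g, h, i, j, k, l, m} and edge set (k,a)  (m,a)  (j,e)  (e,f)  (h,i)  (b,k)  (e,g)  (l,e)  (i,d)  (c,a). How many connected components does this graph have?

Component: {d, h, i}
Component: {a, b, c, k, m}
Component: {e, f, g, j, l}

3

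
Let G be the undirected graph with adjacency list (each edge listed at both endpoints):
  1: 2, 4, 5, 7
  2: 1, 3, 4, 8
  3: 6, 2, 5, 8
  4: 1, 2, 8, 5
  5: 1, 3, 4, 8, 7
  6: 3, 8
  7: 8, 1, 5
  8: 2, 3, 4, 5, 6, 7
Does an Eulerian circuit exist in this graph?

Degrees: 1:4, 2:4, 3:4, 4:4, 5:5, 6:2, 7:3, 8:6
5, 7 have odd degree; an Eulerian circuit needs every degree to be even, so none exists.

No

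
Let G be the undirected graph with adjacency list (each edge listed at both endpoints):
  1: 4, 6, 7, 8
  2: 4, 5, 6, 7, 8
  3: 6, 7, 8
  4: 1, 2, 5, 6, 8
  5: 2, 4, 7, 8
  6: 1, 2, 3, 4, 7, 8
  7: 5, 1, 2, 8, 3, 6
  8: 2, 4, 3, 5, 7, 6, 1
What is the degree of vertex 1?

Neighbors of 1: 4, 6, 7, 8.

4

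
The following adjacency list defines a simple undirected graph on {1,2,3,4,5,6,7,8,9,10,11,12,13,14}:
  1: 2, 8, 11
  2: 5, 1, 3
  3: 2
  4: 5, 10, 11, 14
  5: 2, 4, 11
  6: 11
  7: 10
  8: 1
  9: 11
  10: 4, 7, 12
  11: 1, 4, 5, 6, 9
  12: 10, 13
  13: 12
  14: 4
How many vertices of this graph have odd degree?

12

Degrees: 1:3, 2:3, 3:1, 4:4, 5:3, 6:1, 7:1, 8:1, 9:1, 10:3, 11:5, 12:2, 13:1, 14:1
Odd-degree vertices: 1, 2, 3, 5, 6, 7, 8, 9, 10, 11, 13, 14.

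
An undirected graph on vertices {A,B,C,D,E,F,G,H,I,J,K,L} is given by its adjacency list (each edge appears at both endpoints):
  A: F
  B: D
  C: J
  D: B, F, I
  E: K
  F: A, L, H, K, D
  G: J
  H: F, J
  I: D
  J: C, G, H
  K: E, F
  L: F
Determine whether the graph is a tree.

Yes

The graph has 12 vertices and 11 edges.
It is connected with exactly 11 edges, hence acyclic — it is a tree.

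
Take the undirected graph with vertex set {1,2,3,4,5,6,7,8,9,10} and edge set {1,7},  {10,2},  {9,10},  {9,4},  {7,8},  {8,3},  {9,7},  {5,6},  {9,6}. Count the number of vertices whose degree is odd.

6

Degrees: 1:1, 2:1, 3:1, 4:1, 5:1, 6:2, 7:3, 8:2, 9:4, 10:2
Odd-degree vertices: 1, 2, 3, 4, 5, 7.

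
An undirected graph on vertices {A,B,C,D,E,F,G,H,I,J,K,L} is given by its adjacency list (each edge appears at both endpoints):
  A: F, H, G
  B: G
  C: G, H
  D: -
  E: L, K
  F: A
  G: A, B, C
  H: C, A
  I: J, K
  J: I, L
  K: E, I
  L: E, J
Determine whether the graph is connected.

Component: {D}
Component: {E, I, J, K, L}
Component: {A, B, C, F, G, H}
No edge joins these 3 groups, so the graph is disconnected.

No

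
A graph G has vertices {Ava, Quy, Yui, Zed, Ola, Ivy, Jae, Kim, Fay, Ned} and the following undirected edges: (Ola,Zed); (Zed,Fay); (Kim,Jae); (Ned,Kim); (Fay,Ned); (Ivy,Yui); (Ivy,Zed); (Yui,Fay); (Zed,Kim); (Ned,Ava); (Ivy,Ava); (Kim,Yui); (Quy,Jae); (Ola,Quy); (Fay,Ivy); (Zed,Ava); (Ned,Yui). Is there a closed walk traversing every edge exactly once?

No

Degrees: Ava:3, Quy:2, Yui:4, Zed:5, Ola:2, Ivy:4, Jae:2, Kim:4, Fay:4, Ned:4
Vertices with odd degree: Ava, Zed. An Eulerian circuit requires all degrees even.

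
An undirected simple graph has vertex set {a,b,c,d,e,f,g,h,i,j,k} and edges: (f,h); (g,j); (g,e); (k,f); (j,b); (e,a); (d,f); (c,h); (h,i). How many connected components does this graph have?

Component: {a, b, e, g, j}
Component: {c, d, f, h, i, k}

2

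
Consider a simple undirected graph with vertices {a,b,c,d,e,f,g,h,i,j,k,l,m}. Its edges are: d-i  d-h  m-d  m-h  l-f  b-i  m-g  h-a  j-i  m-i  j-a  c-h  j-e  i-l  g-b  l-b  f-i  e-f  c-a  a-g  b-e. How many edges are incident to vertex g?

Neighbors of g: a, b, m.

3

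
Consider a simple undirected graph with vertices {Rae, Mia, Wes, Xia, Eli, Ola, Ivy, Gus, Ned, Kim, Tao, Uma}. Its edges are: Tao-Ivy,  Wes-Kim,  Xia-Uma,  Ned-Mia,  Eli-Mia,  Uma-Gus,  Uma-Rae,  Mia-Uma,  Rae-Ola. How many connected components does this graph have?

3

Component: {Wes, Kim}
Component: {Ivy, Tao}
Component: {Rae, Mia, Xia, Eli, Ola, Gus, Ned, Uma}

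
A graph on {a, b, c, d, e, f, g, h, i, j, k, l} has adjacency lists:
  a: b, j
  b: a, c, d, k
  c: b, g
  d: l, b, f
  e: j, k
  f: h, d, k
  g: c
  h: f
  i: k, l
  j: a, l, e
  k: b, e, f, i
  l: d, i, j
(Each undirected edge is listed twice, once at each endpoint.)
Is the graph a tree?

The graph has 12 vertices and 15 edges.
Connected but with 15 > 11 edges, so it has a cycle and is not a tree.

No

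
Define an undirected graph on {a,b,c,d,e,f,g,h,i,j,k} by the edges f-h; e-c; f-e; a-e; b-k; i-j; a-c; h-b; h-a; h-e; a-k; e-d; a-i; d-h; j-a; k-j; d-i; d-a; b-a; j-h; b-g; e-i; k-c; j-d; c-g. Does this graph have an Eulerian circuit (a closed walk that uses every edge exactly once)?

Degrees: a:8, b:4, c:4, d:5, e:6, f:2, g:2, h:6, i:4, j:5, k:4
d, j have odd degree; an Eulerian circuit needs every degree to be even, so none exists.

No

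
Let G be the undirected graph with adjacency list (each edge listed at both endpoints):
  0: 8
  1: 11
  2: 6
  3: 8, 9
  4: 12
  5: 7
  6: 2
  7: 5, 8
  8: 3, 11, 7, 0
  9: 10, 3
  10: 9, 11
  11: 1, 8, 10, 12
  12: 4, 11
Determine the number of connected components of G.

Component: {2, 6}
Component: {0, 1, 3, 4, 5, 7, 8, 9, 10, 11, 12}

2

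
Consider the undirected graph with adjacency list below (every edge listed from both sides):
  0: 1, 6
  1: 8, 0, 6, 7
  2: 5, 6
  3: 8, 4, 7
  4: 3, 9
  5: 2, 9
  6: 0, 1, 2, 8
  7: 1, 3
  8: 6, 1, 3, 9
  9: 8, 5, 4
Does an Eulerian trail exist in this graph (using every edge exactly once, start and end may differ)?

Yes

Degrees: 0:2, 1:4, 2:2, 3:3, 4:2, 5:2, 6:4, 7:2, 8:4, 9:3
Odd-degree vertices: 3, 9 (2 total).
With 2 odd-degree vertices and all edges in one connected piece, an Eulerian trail exists (from 3 to 9).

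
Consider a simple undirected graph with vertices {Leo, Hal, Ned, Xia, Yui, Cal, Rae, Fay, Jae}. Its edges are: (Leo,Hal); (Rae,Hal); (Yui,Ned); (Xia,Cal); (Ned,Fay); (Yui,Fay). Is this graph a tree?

No

The graph has 9 vertices and 6 edges.
It splits into 4 components, so it cannot be a tree.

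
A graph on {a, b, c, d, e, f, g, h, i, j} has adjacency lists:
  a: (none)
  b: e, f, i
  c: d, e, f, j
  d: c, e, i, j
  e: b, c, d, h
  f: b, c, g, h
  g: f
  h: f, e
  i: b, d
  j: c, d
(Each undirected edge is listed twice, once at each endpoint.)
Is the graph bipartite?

The cycle c-d-j-c has length 3, which is odd, so the graph is not bipartite.

No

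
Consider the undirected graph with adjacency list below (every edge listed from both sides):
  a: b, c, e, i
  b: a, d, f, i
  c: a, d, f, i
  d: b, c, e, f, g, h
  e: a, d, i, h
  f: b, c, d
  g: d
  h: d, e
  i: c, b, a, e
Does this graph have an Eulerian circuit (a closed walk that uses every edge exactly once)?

No

Degrees: a:4, b:4, c:4, d:6, e:4, f:3, g:1, h:2, i:4
f, g have odd degree; an Eulerian circuit needs every degree to be even, so none exists.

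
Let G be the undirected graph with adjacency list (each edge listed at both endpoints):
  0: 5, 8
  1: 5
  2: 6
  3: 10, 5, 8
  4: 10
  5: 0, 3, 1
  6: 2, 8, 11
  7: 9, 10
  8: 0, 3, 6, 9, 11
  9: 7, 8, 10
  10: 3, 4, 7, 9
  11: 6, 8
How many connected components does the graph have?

Component: {0, 1, 2, 3, 4, 5, 6, 7, 8, 9, 10, 11}

1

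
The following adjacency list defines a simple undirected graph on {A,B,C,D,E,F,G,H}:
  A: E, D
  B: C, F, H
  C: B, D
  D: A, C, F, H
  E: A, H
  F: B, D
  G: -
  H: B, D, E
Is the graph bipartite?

Yes

A valid 2-coloring puts {B, D, E, G} on one side and {A, C, F, H} on the other; every edge crosses between the two sides.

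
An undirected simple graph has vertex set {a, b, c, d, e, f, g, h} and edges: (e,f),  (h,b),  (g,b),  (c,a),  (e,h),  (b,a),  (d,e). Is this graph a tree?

|V| = 8, |E| = 7.
It is connected with exactly 7 edges, hence acyclic — it is a tree.

Yes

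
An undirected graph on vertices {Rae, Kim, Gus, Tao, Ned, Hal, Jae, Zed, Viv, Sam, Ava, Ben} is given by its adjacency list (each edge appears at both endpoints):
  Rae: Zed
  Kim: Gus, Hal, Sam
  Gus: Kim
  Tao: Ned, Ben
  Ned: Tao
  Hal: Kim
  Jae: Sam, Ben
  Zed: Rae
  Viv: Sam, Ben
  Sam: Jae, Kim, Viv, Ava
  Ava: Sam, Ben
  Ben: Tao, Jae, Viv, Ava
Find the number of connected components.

Component: {Rae, Zed}
Component: {Kim, Gus, Tao, Ned, Hal, Jae, Viv, Sam, Ava, Ben}

2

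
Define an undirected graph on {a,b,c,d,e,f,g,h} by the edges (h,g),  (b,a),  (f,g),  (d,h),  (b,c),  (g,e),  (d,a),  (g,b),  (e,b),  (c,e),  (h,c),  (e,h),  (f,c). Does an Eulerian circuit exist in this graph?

Yes

Degrees: a:2, b:4, c:4, d:2, e:4, f:2, g:4, h:4
Every vertex has even degree and the edges form a single connected piece, so an Eulerian circuit exists.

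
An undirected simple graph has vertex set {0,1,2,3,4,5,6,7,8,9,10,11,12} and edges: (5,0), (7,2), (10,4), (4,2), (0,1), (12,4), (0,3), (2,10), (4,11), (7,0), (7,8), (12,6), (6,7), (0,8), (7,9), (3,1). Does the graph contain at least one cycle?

The graph has 13 vertices, 16 edges, and 1 connected component.
One cycle is 0-7-8-0.

Yes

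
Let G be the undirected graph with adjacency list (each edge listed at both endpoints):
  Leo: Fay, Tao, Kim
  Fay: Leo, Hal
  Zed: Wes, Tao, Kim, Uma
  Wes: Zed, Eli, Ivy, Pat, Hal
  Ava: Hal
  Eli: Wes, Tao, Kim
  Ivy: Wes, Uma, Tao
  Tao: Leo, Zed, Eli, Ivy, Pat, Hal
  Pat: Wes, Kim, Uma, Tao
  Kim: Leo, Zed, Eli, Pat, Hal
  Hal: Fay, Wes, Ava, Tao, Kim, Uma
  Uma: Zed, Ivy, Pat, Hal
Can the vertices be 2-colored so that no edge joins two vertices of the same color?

Partition the vertices as {Fay, Wes, Ava, Tao, Kim, Uma} vs {Leo, Zed, Eli, Ivy, Pat, Hal}. Each listed edge has one endpoint in each part, so the graph is bipartite.

Yes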